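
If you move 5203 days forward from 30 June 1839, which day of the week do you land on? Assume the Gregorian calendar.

Tuesday

Jun 30, 1839 is a Sunday.
5203 mod 7 = 2, so 5203 days after a Sunday is Sunday + 2 = Tuesday.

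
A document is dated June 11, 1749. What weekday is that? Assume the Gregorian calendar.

Wednesday

Doomsday rule: the anchor day for the 1700s is Sunday. For year 49: 49÷12 = 4 r 1, and 1÷4 = 0, so 4+1+0 = 5.
Sunday + 5 ≡ Friday — that's 1749's doomsday.
In June the doomsday date is Jun 6.
Jun 11 is 5 days after Jun 6; 5 mod 7 = 5, so Friday + 5 = Wednesday.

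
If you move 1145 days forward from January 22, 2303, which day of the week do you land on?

First find the weekday of Jan 22, 2303. Doomsday rule: the anchor day for the 2300s is Wednesday. For year 03: 3÷12 = 0 r 3, and 3÷4 = 0, so 0+3+0 = 3.
Wednesday + 3 ≡ Saturday — that's 2303's doomsday.
In January the doomsday date is Jan 3 (2303 is not a leap year).
Jan 22 is 19 days after Jan 3; 19 mod 7 = 5, so Saturday + 5 = Thursday.
1145 mod 7 = 4, so 1145 days after a Thursday is Thursday + 4 = Monday.

Monday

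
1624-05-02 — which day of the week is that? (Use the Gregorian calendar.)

Thursday

Doomsday rule: the anchor day for the 1600s is Tuesday. For year 24: 24÷12 = 2 r 0, and 0÷4 = 0, so 2+0+0 = 2.
Tuesday + 2 ≡ Thursday — that's 1624's doomsday.
In May the doomsday date is May 9.
May 2 is 7 days before May 9; 7 mod 7 = 0, so Thursday − 0 = Thursday.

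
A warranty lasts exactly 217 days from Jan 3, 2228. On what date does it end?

Jan has 31 days: +29 → Feb 1, 2228 (188 left).
Feb has 29 days: +29 → Mar 1, 2228 (159 left).
Mar has 31 days: +31 → Apr 1, 2228 (128 left).
Apr has 30 days: +30 → May 1, 2228 (98 left).
May has 31 days: +31 → Jun 1, 2228 (67 left).
Jun has 30 days: +30 → Jul 1, 2228 (37 left).
Jul has 31 days: +31 → Aug 1, 2228 (6 left).
+6 → Aug 7, 2228.

August 7, 2228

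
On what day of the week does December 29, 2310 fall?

Thursday

Doomsday rule: the anchor day for the 2300s is Wednesday. For year 10: 10÷12 = 0 r 10, and 10÷4 = 2, so 0+10+2 = 12.
Wednesday + 12 ≡ Monday — that's 2310's doomsday.
In December the doomsday date is Dec 12.
Dec 29 is 17 days after Dec 12; 17 mod 7 = 3, so Monday + 3 = Thursday.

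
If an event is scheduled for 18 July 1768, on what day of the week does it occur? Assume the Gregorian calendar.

Doomsday rule: the anchor day for the 1700s is Sunday. For year 68: 68÷12 = 5 r 8, and 8÷4 = 2, so 5+8+2 = 15.
Sunday + 15 ≡ Monday — that's 1768's doomsday.
In July the doomsday date is Jul 11.
Jul 18 is 7 days after Jul 11; 7 mod 7 = 0, so Monday + 0 = Monday.

Monday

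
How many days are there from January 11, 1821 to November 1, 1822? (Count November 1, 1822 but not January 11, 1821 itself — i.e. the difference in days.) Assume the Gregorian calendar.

659

Jan 11, 1821 → Jan 11, 1822: 365 days.
Jan 11, 1822 → Feb 11, 1822: 31 days (January has 31).
Feb 11, 1822 → Mar 11, 1822: 28 days (February has 28).
Mar 11, 1822 → Apr 11, 1822: 31 days (March has 31).
Apr 11, 1822 → May 11, 1822: 30 days (April has 30).
May 11, 1822 → Jun 11, 1822: 31 days (May has 31).
Jun 11, 1822 → Jul 11, 1822: 30 days (June has 30).
Jul 11, 1822 → Aug 11, 1822: 31 days (July has 31).
Aug 11, 1822 → Sep 11, 1822: 31 days (August has 31).
Sep 11, 1822 → Oct 11, 1822: 30 days (September has 30).
Oct 11, 1822 → Nov 1, 1822: 21 days.
Total: 659 days.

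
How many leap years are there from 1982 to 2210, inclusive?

Multiples of 4 in [1982,2210]: 57.
Of those, multiples of 100: 3 (not leap unless ÷400).
Multiples of 400: 1.
Leap years = 57 − 3 + 1 = 55.

55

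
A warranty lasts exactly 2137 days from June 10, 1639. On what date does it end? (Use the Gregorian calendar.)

April 16, 1645

+366 (one year; includes Feb 29, 1640) → Jun 10, 1640 (1771 left).
+365 (one year) → Jun 10, 1641 (1406 left).
+365 (one year) → Jun 10, 1642 (1041 left).
+365 (one year) → Jun 10, 1643 (676 left).
+366 (one year; includes Feb 29, 1644) → Jun 10, 1644 (310 left).
Jun has 30 days: +21 → Jul 1, 1644 (289 left).
Jul has 31 days: +31 → Aug 1, 1644 (258 left).
Aug has 31 days: +31 → Sep 1, 1644 (227 left).
Sep has 30 days: +30 → Oct 1, 1644 (197 left).
Oct has 31 days: +31 → Nov 1, 1644 (166 left).
Nov has 30 days: +30 → Dec 1, 1644 (136 left).
Dec has 31 days: +31 → Jan 1, 1645 (105 left).
Jan has 31 days: +31 → Feb 1, 1645 (74 left).
Feb has 28 days: +28 → Mar 1, 1645 (46 left).
Mar has 31 days: +31 → Apr 1, 1645 (15 left).
+15 → Apr 16, 1645.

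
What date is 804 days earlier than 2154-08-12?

−365 (one year) → Aug 12, 2153 (439 left).
−365 (one year) → Aug 12, 2152 (74 left).
−12 → Jul 31, 2152 (end of Jul, 31 days; 62 left).
−31 → Jun 30, 2152 (end of Jun, 30 days; 31 left).
−30 → May 31, 2152 (end of May, 31 days; 1 left).
−1 → May 30, 2152.

May 30, 2152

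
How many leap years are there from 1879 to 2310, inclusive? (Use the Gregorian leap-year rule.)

104

Multiples of 4 in [1879,2310]: 108.
Of those, multiples of 100: 5 (not leap unless ÷400).
Multiples of 400: 1.
Leap years = 108 − 5 + 1 = 104.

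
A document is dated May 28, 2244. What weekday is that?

Doomsday rule: the anchor day for the 2200s is Friday. For year 44: 44÷12 = 3 r 8, and 8÷4 = 2, so 3+8+2 = 13.
Friday + 13 ≡ Thursday — that's 2244's doomsday.
In May the doomsday date is May 9.
May 28 is 19 days after May 9; 19 mod 7 = 5, so Thursday + 5 = Tuesday.

Tuesday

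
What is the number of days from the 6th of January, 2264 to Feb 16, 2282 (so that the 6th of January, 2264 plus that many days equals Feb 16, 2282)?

6616

Jan 6, 2264 → Jan 6, 2265: 366 days (Feb 29, 2264 is in that span).
Jan 6, 2265 → Jan 6, 2266: 365 days.
Jan 6, 2266 → Jan 6, 2267: 365 days.
Jan 6, 2267 → Jan 6, 2268: 365 days.
Jan 6, 2268 → Jan 6, 2269: 366 days (Feb 29, 2268 is in that span).
Jan 6, 2269 → Jan 6, 2270: 365 days.
Jan 6, 2270 → Jan 6, 2271: 365 days.
Jan 6, 2271 → Jan 6, 2272: 365 days.
Jan 6, 2272 → Jan 6, 2273: 366 days (Feb 29, 2272 is in that span).
Jan 6, 2273 → Jan 6, 2274: 365 days.
Jan 6, 2274 → Jan 6, 2275: 365 days.
Jan 6, 2275 → Jan 6, 2276: 365 days.
Jan 6, 2276 → Jan 6, 2277: 366 days (Feb 29, 2276 is in that span).
Jan 6, 2277 → Jan 6, 2278: 365 days.
Jan 6, 2278 → Jan 6, 2279: 365 days.
Jan 6, 2279 → Jan 6, 2280: 365 days.
Jan 6, 2280 → Jan 6, 2281: 366 days (Feb 29, 2280 is in that span).
Jan 6, 2281 → Jan 6, 2282: 365 days.
Jan 6, 2282 → Feb 6, 2282: 31 days (January has 31).
Feb 6, 2282 → Feb 16, 2282: 10 days.
Total: 6616 days.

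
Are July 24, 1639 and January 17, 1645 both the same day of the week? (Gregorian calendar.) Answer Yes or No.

From Jul 24, 1639 to Jan 17, 1645 is 2004 days.
2004 mod 7 = 2, so they are different weekdays.
(Jul 24, 1639 is a Sunday; Jan 17, 1645 is a Tuesday.)

No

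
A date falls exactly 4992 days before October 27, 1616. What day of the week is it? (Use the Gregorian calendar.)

Wednesday

Oct 27, 1616 is a Thursday.
4992 mod 7 = 1, so 4992 days before a Thursday is Thursday − 1 = Wednesday.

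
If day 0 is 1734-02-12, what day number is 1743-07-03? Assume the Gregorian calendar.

Feb 12, 1734 → Feb 12, 1735: 365 days.
Feb 12, 1735 → Feb 12, 1736: 365 days.
Feb 12, 1736 → Feb 12, 1737: 366 days (Feb 29, 1736 is in that span).
Feb 12, 1737 → Feb 12, 1738: 365 days.
Feb 12, 1738 → Feb 12, 1739: 365 days.
Feb 12, 1739 → Feb 12, 1740: 365 days.
Feb 12, 1740 → Feb 12, 1741: 366 days (Feb 29, 1740 is in that span).
Feb 12, 1741 → Feb 12, 1742: 365 days.
Feb 12, 1742 → Feb 12, 1743: 365 days.
Feb 12, 1743 → Mar 12, 1743: 28 days (February has 28).
Mar 12, 1743 → Apr 12, 1743: 31 days (March has 31).
Apr 12, 1743 → May 12, 1743: 30 days (April has 30).
May 12, 1743 → Jun 12, 1743: 31 days (May has 31).
Jun 12, 1743 → Jul 3, 1743: 21 days.
Total: 3428 days.

3428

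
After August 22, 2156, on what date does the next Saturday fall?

August 28, 2156

Aug 22, 2156 is a Sunday.
From Sunday to the next Saturday is 6 days.
Aug 22, 2156 + 6 = Aug 28, 2156.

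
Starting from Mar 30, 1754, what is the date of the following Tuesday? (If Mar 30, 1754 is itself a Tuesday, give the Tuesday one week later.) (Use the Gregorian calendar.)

Mar 30, 1754 is a Saturday.
From Saturday to the next Tuesday is 3 days.
Mar 30, 1754 + 3 = Apr 2, 1754.

April 2, 1754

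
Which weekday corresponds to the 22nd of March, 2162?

Doomsday rule: the anchor day for the 2100s is Sunday. For year 62: 62÷12 = 5 r 2, and 2÷4 = 0, so 5+2+0 = 7.
Sunday + 7 ≡ Sunday — that's 2162's doomsday.
In March the doomsday date is Mar 14.
Mar 22 is 8 days after Mar 14; 8 mod 7 = 1, so Sunday + 1 = Monday.

Monday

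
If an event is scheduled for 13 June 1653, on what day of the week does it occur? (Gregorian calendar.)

Friday

Doomsday rule: the anchor day for the 1600s is Tuesday. For year 53: 53÷12 = 4 r 5, and 5÷4 = 1, so 4+5+1 = 10.
Tuesday + 10 ≡ Friday — that's 1653's doomsday.
In June the doomsday date is Jun 6.
Jun 13 is 7 days after Jun 6; 7 mod 7 = 0, so Friday + 0 = Friday.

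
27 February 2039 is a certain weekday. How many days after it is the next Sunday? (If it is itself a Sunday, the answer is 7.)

Feb 27, 2039 is a Sunday.
From Sunday to the next Sunday is 7 days.

7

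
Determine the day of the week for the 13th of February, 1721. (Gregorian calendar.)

Doomsday rule: the anchor day for the 1700s is Sunday. For year 21: 21÷12 = 1 r 9, and 9÷4 = 2, so 1+9+2 = 12.
Sunday + 12 ≡ Friday — that's 1721's doomsday.
In February the doomsday date is Feb 28 (1721 is not a leap year).
Feb 13 is 15 days before Feb 28; 15 mod 7 = 1, so Friday − 1 = Thursday.

Thursday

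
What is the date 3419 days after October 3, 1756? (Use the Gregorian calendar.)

February 12, 1766

+365 (one year) → Oct 3, 1757 (3054 left).
+365 (one year) → Oct 3, 1758 (2689 left).
+365 (one year) → Oct 3, 1759 (2324 left).
+366 (one year; includes Feb 29, 1760) → Oct 3, 1760 (1958 left).
+365 (one year) → Oct 3, 1761 (1593 left).
+365 (one year) → Oct 3, 1762 (1228 left).
+365 (one year) → Oct 3, 1763 (863 left).
+366 (one year; includes Feb 29, 1764) → Oct 3, 1764 (497 left).
+365 (one year) → Oct 3, 1765 (132 left).
Oct has 31 days: +29 → Nov 1, 1765 (103 left).
Nov has 30 days: +30 → Dec 1, 1765 (73 left).
Dec has 31 days: +31 → Jan 1, 1766 (42 left).
Jan has 31 days: +31 → Feb 1, 1766 (11 left).
+11 → Feb 12, 1766.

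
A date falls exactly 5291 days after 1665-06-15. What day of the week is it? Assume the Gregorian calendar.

Sunday

First find the weekday of Jun 15, 1665. Doomsday rule: the anchor day for the 1600s is Tuesday. For year 65: 65÷12 = 5 r 5, and 5÷4 = 1, so 5+5+1 = 11.
Tuesday + 11 ≡ Saturday — that's 1665's doomsday.
In June the doomsday date is Jun 6.
Jun 15 is 9 days after Jun 6; 9 mod 7 = 2, so Saturday + 2 = Monday.
5291 mod 7 = 6, so 5291 days after a Monday is Monday + 6 = Sunday.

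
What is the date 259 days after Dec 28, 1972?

September 13, 1973

Dec has 31 days: +4 → Jan 1, 1973 (255 left).
Jan has 31 days: +31 → Feb 1, 1973 (224 left).
Feb has 28 days: +28 → Mar 1, 1973 (196 left).
Mar has 31 days: +31 → Apr 1, 1973 (165 left).
Apr has 30 days: +30 → May 1, 1973 (135 left).
May has 31 days: +31 → Jun 1, 1973 (104 left).
Jun has 30 days: +30 → Jul 1, 1973 (74 left).
Jul has 31 days: +31 → Aug 1, 1973 (43 left).
Aug has 31 days: +31 → Sep 1, 1973 (12 left).
+12 → Sep 13, 1973.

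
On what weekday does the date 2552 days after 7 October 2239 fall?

Friday

First find the weekday of Oct 7, 2239. Doomsday rule: the anchor day for the 2200s is Friday. For year 39: 39÷12 = 3 r 3, and 3÷4 = 0, so 3+3+0 = 6.
Friday + 6 ≡ Thursday — that's 2239's doomsday.
In October the doomsday date is Oct 10.
Oct 7 is 3 days before Oct 10; 3 mod 7 = 3, so Thursday − 3 = Monday.
2552 mod 7 = 4, so 2552 days after a Monday is Monday + 4 = Friday.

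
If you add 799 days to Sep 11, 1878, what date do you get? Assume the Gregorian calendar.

+365 (one year) → Sep 11, 1879 (434 left).
+366 (one year; includes Feb 29, 1880) → Sep 11, 1880 (68 left).
Sep has 30 days: +20 → Oct 1, 1880 (48 left).
Oct has 31 days: +31 → Nov 1, 1880 (17 left).
+17 → Nov 18, 1880.

November 18, 1880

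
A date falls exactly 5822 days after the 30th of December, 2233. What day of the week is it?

First find the weekday of Dec 30, 2233. Doomsday rule: the anchor day for the 2200s is Friday. For year 33: 33÷12 = 2 r 9, and 9÷4 = 2, so 2+9+2 = 13.
Friday + 13 ≡ Thursday — that's 2233's doomsday.
In December the doomsday date is Dec 12.
Dec 30 is 18 days after Dec 12; 18 mod 7 = 4, so Thursday + 4 = Monday.
5822 mod 7 = 5, so 5822 days after a Monday is Monday + 5 = Saturday.

Saturday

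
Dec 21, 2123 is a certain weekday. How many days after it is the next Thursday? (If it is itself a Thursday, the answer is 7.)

2

Dec 21, 2123 is a Tuesday.
From Tuesday to the next Thursday is 2 days.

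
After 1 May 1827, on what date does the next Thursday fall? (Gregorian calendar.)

May 3, 1827

May 1, 1827 is a Tuesday.
From Tuesday to the next Thursday is 2 days.
May 1, 1827 + 2 = May 3, 1827.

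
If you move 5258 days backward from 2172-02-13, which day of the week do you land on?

Wednesday

Feb 13, 2172 is a Thursday.
5258 mod 7 = 1, so 5258 days before a Thursday is Thursday − 1 = Wednesday.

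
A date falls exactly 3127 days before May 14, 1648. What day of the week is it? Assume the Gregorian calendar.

Saturday

First find the weekday of May 14, 1648. Doomsday rule: the anchor day for the 1600s is Tuesday. For year 48: 48÷12 = 4 r 0, and 0÷4 = 0, so 4+0+0 = 4.
Tuesday + 4 ≡ Saturday — that's 1648's doomsday.
In May the doomsday date is May 9.
May 14 is 5 days after May 9; 5 mod 7 = 5, so Saturday + 5 = Thursday.
3127 mod 7 = 5, so 3127 days before a Thursday is Thursday − 5 = Saturday.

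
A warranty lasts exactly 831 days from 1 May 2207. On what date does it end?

August 9, 2209

+366 (one year; includes Feb 29, 2208) → May 1, 2208 (465 left).
+365 (one year) → May 1, 2209 (100 left).
May has 31 days: +31 → Jun 1, 2209 (69 left).
Jun has 30 days: +30 → Jul 1, 2209 (39 left).
Jul has 31 days: +31 → Aug 1, 2209 (8 left).
+8 → Aug 9, 2209.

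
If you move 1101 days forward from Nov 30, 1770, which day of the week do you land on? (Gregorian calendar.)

Sunday

Nov 30, 1770 is a Friday.
1101 mod 7 = 2, so 1101 days after a Friday is Friday + 2 = Sunday.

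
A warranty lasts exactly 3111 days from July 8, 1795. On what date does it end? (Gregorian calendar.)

January 14, 1804

+366 (one year; includes Feb 29, 1796) → Jul 8, 1796 (2745 left).
+365 (one year) → Jul 8, 1797 (2380 left).
+365 (one year) → Jul 8, 1798 (2015 left).
+365 (one year) → Jul 8, 1799 (1650 left).
+365 (one year) → Jul 8, 1800 (1285 left).
+365 (one year) → Jul 8, 1801 (920 left).
+365 (one year) → Jul 8, 1802 (555 left).
+365 (one year) → Jul 8, 1803 (190 left).
Jul has 31 days: +24 → Aug 1, 1803 (166 left).
Aug has 31 days: +31 → Sep 1, 1803 (135 left).
Sep has 30 days: +30 → Oct 1, 1803 (105 left).
Oct has 31 days: +31 → Nov 1, 1803 (74 left).
Nov has 30 days: +30 → Dec 1, 1803 (44 left).
Dec has 31 days: +31 → Jan 1, 1804 (13 left).
+13 → Jan 14, 1804.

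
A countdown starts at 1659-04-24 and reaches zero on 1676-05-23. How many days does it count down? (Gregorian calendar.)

6239

Apr 24, 1659 → Apr 24, 1660: 366 days (Feb 29, 1660 is in that span).
Apr 24, 1660 → Apr 24, 1661: 365 days.
Apr 24, 1661 → Apr 24, 1662: 365 days.
Apr 24, 1662 → Apr 24, 1663: 365 days.
Apr 24, 1663 → Apr 24, 1664: 366 days (Feb 29, 1664 is in that span).
Apr 24, 1664 → Apr 24, 1665: 365 days.
Apr 24, 1665 → Apr 24, 1666: 365 days.
Apr 24, 1666 → Apr 24, 1667: 365 days.
Apr 24, 1667 → Apr 24, 1668: 366 days (Feb 29, 1668 is in that span).
Apr 24, 1668 → Apr 24, 1669: 365 days.
Apr 24, 1669 → Apr 24, 1670: 365 days.
Apr 24, 1670 → Apr 24, 1671: 365 days.
Apr 24, 1671 → Apr 24, 1672: 366 days (Feb 29, 1672 is in that span).
Apr 24, 1672 → Apr 24, 1673: 365 days.
Apr 24, 1673 → Apr 24, 1674: 365 days.
Apr 24, 1674 → Apr 24, 1675: 365 days.
Apr 24, 1675 → May 24, 1675: 30 days (April has 30).
May 24, 1675 → Jun 24, 1675: 31 days (May has 31).
Jun 24, 1675 → Jul 24, 1675: 30 days (June has 30).
Jul 24, 1675 → Aug 24, 1675: 31 days (July has 31).
Aug 24, 1675 → Sep 24, 1675: 31 days (August has 31).
Sep 24, 1675 → Oct 24, 1675: 30 days (September has 30).
Oct 24, 1675 → Nov 24, 1675: 31 days (October has 31).
Nov 24, 1675 → Dec 24, 1675: 30 days (November has 30).
Dec 24, 1675 → Jan 24, 1676: 31 days (December has 31).
Jan 24, 1676 → Feb 24, 1676: 31 days (January has 31).
Feb 24, 1676 → Mar 24, 1676: 29 days (February has 29).
Mar 24, 1676 → Apr 24, 1676: 31 days (March has 31).
Apr 24, 1676 → May 23, 1676: 29 days.
Total: 6239 days.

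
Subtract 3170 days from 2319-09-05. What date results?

December 31, 2310

−365 (one year) → Sep 5, 2318 (2805 left).
−365 (one year) → Sep 5, 2317 (2440 left).
−365 (one year) → Sep 5, 2316 (2075 left).
−366 (one year; includes Feb 29, 2316) → Sep 5, 2315 (1709 left).
−365 (one year) → Sep 5, 2314 (1344 left).
−365 (one year) → Sep 5, 2313 (979 left).
−365 (one year) → Sep 5, 2312 (614 left).
−366 (one year; includes Feb 29, 2312) → Sep 5, 2311 (248 left).
−5 → Aug 31, 2311 (end of Aug, 31 days; 243 left).
−31 → Jul 31, 2311 (end of Jul, 31 days; 212 left).
−31 → Jun 30, 2311 (end of Jun, 30 days; 181 left).
−30 → May 31, 2311 (end of May, 31 days; 151 left).
−31 → Apr 30, 2311 (end of Apr, 30 days; 120 left).
−30 → Mar 31, 2311 (end of Mar, 31 days; 90 left).
−31 → Feb 28, 2311 (end of Feb, 28 days; 59 left).
−28 → Jan 31, 2311 (end of Jan, 31 days; 31 left).
−31 → Dec 31, 2310 (end of Dec, 31 days; 0 left).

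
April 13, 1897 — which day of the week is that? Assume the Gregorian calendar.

Doomsday rule: the anchor day for the 1800s is Friday. For year 97: 97÷12 = 8 r 1, and 1÷4 = 0, so 8+1+0 = 9.
Friday + 9 ≡ Sunday — that's 1897's doomsday.
In April the doomsday date is Apr 4.
Apr 13 is 9 days after Apr 4; 9 mod 7 = 2, so Sunday + 2 = Tuesday.

Tuesday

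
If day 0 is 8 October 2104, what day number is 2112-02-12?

Oct 8, 2104 → Oct 8, 2105: 365 days.
Oct 8, 2105 → Oct 8, 2106: 365 days.
Oct 8, 2106 → Oct 8, 2107: 365 days.
Oct 8, 2107 → Oct 8, 2108: 366 days (Feb 29, 2108 is in that span).
Oct 8, 2108 → Oct 8, 2109: 365 days.
Oct 8, 2109 → Oct 8, 2110: 365 days.
Oct 8, 2110 → Oct 8, 2111: 365 days.
Oct 8, 2111 → Nov 8, 2111: 31 days (October has 31).
Nov 8, 2111 → Dec 8, 2111: 30 days (November has 30).
Dec 8, 2111 → Jan 8, 2112: 31 days (December has 31).
Jan 8, 2112 → Feb 8, 2112: 31 days (January has 31).
Feb 8, 2112 → Feb 12, 2112: 4 days.
Total: 2683 days.

2683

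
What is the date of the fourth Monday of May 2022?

May 1, 2022 is a Sunday.
The first Monday is therefore May 2 (1 days later).
The fourth Monday is 2 + 3×7 = May 23.

May 23, 2022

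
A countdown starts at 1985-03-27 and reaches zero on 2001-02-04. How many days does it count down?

5793

Mar 27, 1985 → Mar 27, 1986: 365 days.
Mar 27, 1986 → Mar 27, 1987: 365 days.
Mar 27, 1987 → Mar 27, 1988: 366 days (Feb 29, 1988 is in that span).
Mar 27, 1988 → Mar 27, 1989: 365 days.
Mar 27, 1989 → Mar 27, 1990: 365 days.
Mar 27, 1990 → Mar 27, 1991: 365 days.
Mar 27, 1991 → Mar 27, 1992: 366 days (Feb 29, 1992 is in that span).
Mar 27, 1992 → Mar 27, 1993: 365 days.
Mar 27, 1993 → Mar 27, 1994: 365 days.
Mar 27, 1994 → Mar 27, 1995: 365 days.
Mar 27, 1995 → Mar 27, 1996: 366 days (Feb 29, 1996 is in that span).
Mar 27, 1996 → Mar 27, 1997: 365 days.
Mar 27, 1997 → Mar 27, 1998: 365 days.
Mar 27, 1998 → Mar 27, 1999: 365 days.
Mar 27, 1999 → Mar 27, 2000: 366 days (Feb 29, 2000 is in that span).
Mar 27, 2000 → Apr 27, 2000: 31 days (March has 31).
Apr 27, 2000 → May 27, 2000: 30 days (April has 30).
May 27, 2000 → Jun 27, 2000: 31 days (May has 31).
Jun 27, 2000 → Jul 27, 2000: 30 days (June has 30).
Jul 27, 2000 → Aug 27, 2000: 31 days (July has 31).
Aug 27, 2000 → Sep 27, 2000: 31 days (August has 31).
Sep 27, 2000 → Oct 27, 2000: 30 days (September has 30).
Oct 27, 2000 → Nov 27, 2000: 31 days (October has 31).
Nov 27, 2000 → Dec 27, 2000: 30 days (November has 30).
Dec 27, 2000 → Jan 27, 2001: 31 days (December has 31).
Jan 27, 2001 → Feb 4, 2001: 8 days.
Total: 5793 days.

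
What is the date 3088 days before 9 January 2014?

−365 (one year) → Jan 9, 2013 (2723 left).
−366 (one year; includes Feb 29, 2012) → Jan 9, 2012 (2357 left).
−365 (one year) → Jan 9, 2011 (1992 left).
−365 (one year) → Jan 9, 2010 (1627 left).
−365 (one year) → Jan 9, 2009 (1262 left).
−366 (one year; includes Feb 29, 2008) → Jan 9, 2008 (896 left).
−365 (one year) → Jan 9, 2007 (531 left).
−365 (one year) → Jan 9, 2006 (166 left).
−9 → Dec 31, 2005 (end of Dec, 31 days; 157 left).
−31 → Nov 30, 2005 (end of Nov, 30 days; 126 left).
−30 → Oct 31, 2005 (end of Oct, 31 days; 96 left).
−31 → Sep 30, 2005 (end of Sep, 30 days; 65 left).
−30 → Aug 31, 2005 (end of Aug, 31 days; 35 left).
−31 → Jul 31, 2005 (end of Jul, 31 days; 4 left).
−4 → Jul 27, 2005.

July 27, 2005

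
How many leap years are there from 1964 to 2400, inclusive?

107

Multiples of 4 in [1964,2400]: 110.
Of those, multiples of 100: 5 (not leap unless ÷400).
Multiples of 400: 2.
Leap years = 110 − 5 + 2 = 107.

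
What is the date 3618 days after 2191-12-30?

November 26, 2201

+366 (one year; includes Feb 29, 2192) → Dec 30, 2192 (3252 left).
+365 (one year) → Dec 30, 2193 (2887 left).
+365 (one year) → Dec 30, 2194 (2522 left).
+365 (one year) → Dec 30, 2195 (2157 left).
+366 (one year; includes Feb 29, 2196) → Dec 30, 2196 (1791 left).
+365 (one year) → Dec 30, 2197 (1426 left).
+365 (one year) → Dec 30, 2198 (1061 left).
+365 (one year) → Dec 30, 2199 (696 left).
+365 (one year) → Dec 30, 2200 (331 left).
Dec has 31 days: +2 → Jan 1, 2201 (329 left).
Jan has 31 days: +31 → Feb 1, 2201 (298 left).
Feb has 28 days: +28 → Mar 1, 2201 (270 left).
Mar has 31 days: +31 → Apr 1, 2201 (239 left).
Apr has 30 days: +30 → May 1, 2201 (209 left).
May has 31 days: +31 → Jun 1, 2201 (178 left).
Jun has 30 days: +30 → Jul 1, 2201 (148 left).
Jul has 31 days: +31 → Aug 1, 2201 (117 left).
Aug has 31 days: +31 → Sep 1, 2201 (86 left).
Sep has 30 days: +30 → Oct 1, 2201 (56 left).
Oct has 31 days: +31 → Nov 1, 2201 (25 left).
+25 → Nov 26, 2201.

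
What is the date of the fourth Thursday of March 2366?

March 24, 2366

March 1, 2366 is a Tuesday.
The first Thursday is therefore March 3 (2 days later).
The fourth Thursday is 3 + 3×7 = March 24.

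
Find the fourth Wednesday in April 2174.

April 1, 2174 is a Friday.
The first Wednesday is therefore April 6 (5 days later).
The fourth Wednesday is 6 + 3×7 = April 27.

April 27, 2174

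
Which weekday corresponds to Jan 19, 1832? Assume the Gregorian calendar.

Doomsday rule: the anchor day for the 1800s is Friday. For year 32: 32÷12 = 2 r 8, and 8÷4 = 2, so 2+8+2 = 12.
Friday + 12 ≡ Wednesday — that's 1832's doomsday.
In January the doomsday date is Jan 4 (1832 is a leap year (divisible by 4)).
Jan 19 is 15 days after Jan 4; 15 mod 7 = 1, so Wednesday + 1 = Thursday.

Thursday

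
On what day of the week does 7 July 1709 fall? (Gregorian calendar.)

Doomsday rule: the anchor day for the 1700s is Sunday. For year 09: 9÷12 = 0 r 9, and 9÷4 = 2, so 0+9+2 = 11.
Sunday + 11 ≡ Thursday — that's 1709's doomsday.
In July the doomsday date is Jul 11.
Jul 7 is 4 days before Jul 11; 4 mod 7 = 4, so Thursday − 4 = Sunday.

Sunday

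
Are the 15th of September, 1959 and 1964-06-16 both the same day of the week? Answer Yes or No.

From Sep 15, 1959 to Jun 16, 1964 is 1736 days.
1736 mod 7 = 0, so they are the same weekday.
(Sep 15, 1959 is a Tuesday; Jun 16, 1964 is a Tuesday.)

Yes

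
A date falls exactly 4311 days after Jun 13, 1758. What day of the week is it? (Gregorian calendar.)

Monday

Jun 13, 1758 is a Tuesday.
4311 mod 7 = 6, so 4311 days after a Tuesday is Tuesday + 6 = Monday.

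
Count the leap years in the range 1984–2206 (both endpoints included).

54

Multiples of 4 in [1984,2206]: 56.
Of those, multiples of 100: 3 (not leap unless ÷400).
Multiples of 400: 1.
Leap years = 56 − 3 + 1 = 54.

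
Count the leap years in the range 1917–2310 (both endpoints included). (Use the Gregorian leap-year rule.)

95

Multiples of 4 in [1917,2310]: 98.
Of those, multiples of 100: 4 (not leap unless ÷400).
Multiples of 400: 1.
Leap years = 98 − 4 + 1 = 95.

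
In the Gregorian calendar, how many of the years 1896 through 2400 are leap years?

Multiples of 4 in [1896,2400]: 127.
Of those, multiples of 100: 6 (not leap unless ÷400).
Multiples of 400: 2.
Leap years = 127 − 6 + 2 = 123.

123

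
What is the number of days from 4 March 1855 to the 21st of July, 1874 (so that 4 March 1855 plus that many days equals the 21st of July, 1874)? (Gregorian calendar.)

7079

Mar 4, 1855 → Mar 4, 1856: 366 days (Feb 29, 1856 is in that span).
Mar 4, 1856 → Mar 4, 1857: 365 days.
Mar 4, 1857 → Mar 4, 1858: 365 days.
Mar 4, 1858 → Mar 4, 1859: 365 days.
Mar 4, 1859 → Mar 4, 1860: 366 days (Feb 29, 1860 is in that span).
Mar 4, 1860 → Mar 4, 1861: 365 days.
Mar 4, 1861 → Mar 4, 1862: 365 days.
Mar 4, 1862 → Mar 4, 1863: 365 days.
Mar 4, 1863 → Mar 4, 1864: 366 days (Feb 29, 1864 is in that span).
Mar 4, 1864 → Mar 4, 1865: 365 days.
Mar 4, 1865 → Mar 4, 1866: 365 days.
Mar 4, 1866 → Mar 4, 1867: 365 days.
Mar 4, 1867 → Mar 4, 1868: 366 days (Feb 29, 1868 is in that span).
Mar 4, 1868 → Mar 4, 1869: 365 days.
Mar 4, 1869 → Mar 4, 1870: 365 days.
Mar 4, 1870 → Mar 4, 1871: 365 days.
Mar 4, 1871 → Mar 4, 1872: 366 days (Feb 29, 1872 is in that span).
Mar 4, 1872 → Mar 4, 1873: 365 days.
Mar 4, 1873 → Mar 4, 1874: 365 days.
Mar 4, 1874 → Apr 4, 1874: 31 days (March has 31).
Apr 4, 1874 → May 4, 1874: 30 days (April has 30).
May 4, 1874 → Jun 4, 1874: 31 days (May has 31).
Jun 4, 1874 → Jul 4, 1874: 30 days (June has 30).
Jul 4, 1874 → Jul 21, 1874: 17 days.
Total: 7079 days.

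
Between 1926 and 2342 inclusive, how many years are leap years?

Multiples of 4 in [1926,2342]: 104.
Of those, multiples of 100: 4 (not leap unless ÷400).
Multiples of 400: 1.
Leap years = 104 − 4 + 1 = 101.

101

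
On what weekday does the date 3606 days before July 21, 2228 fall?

Sunday

Jul 21, 2228 is a Monday.
3606 mod 7 = 1, so 3606 days before a Monday is Monday − 1 = Sunday.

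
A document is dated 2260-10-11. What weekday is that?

Doomsday rule: the anchor day for the 2200s is Friday. For year 60: 60÷12 = 5 r 0, and 0÷4 = 0, so 5+0+0 = 5.
Friday + 5 ≡ Wednesday — that's 2260's doomsday.
In October the doomsday date is Oct 10.
Oct 11 is 1 day after Oct 10; 1 mod 7 = 1, so Wednesday + 1 = Thursday.

Thursday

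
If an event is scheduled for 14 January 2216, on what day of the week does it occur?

Sunday

Doomsday rule: the anchor day for the 2200s is Friday. For year 16: 16÷12 = 1 r 4, and 4÷4 = 1, so 1+4+1 = 6.
Friday + 6 ≡ Thursday — that's 2216's doomsday.
In January the doomsday date is Jan 4 (2216 is a leap year (divisible by 4)).
Jan 14 is 10 days after Jan 4; 10 mod 7 = 3, so Thursday + 3 = Sunday.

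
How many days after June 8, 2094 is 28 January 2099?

1695

Jun 8, 2094 → Jun 8, 2095: 365 days.
Jun 8, 2095 → Jun 8, 2096: 366 days (Feb 29, 2096 is in that span).
Jun 8, 2096 → Jun 8, 2097: 365 days.
Jun 8, 2097 → Jun 8, 2098: 365 days.
Jun 8, 2098 → Jul 8, 2098: 30 days (June has 30).
Jul 8, 2098 → Aug 8, 2098: 31 days (July has 31).
Aug 8, 2098 → Sep 8, 2098: 31 days (August has 31).
Sep 8, 2098 → Oct 8, 2098: 30 days (September has 30).
Oct 8, 2098 → Nov 8, 2098: 31 days (October has 31).
Nov 8, 2098 → Dec 8, 2098: 30 days (November has 30).
Dec 8, 2098 → Jan 8, 2099: 31 days (December has 31).
Jan 8, 2099 → Jan 28, 2099: 20 days.
Total: 1695 days.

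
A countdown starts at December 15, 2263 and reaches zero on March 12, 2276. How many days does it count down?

Dec 15, 2263 → Dec 15, 2264: 366 days (Feb 29, 2264 is in that span).
Dec 15, 2264 → Dec 15, 2265: 365 days.
Dec 15, 2265 → Dec 15, 2266: 365 days.
Dec 15, 2266 → Dec 15, 2267: 365 days.
Dec 15, 2267 → Dec 15, 2268: 366 days (Feb 29, 2268 is in that span).
Dec 15, 2268 → Dec 15, 2269: 365 days.
Dec 15, 2269 → Dec 15, 2270: 365 days.
Dec 15, 2270 → Dec 15, 2271: 365 days.
Dec 15, 2271 → Dec 15, 2272: 366 days (Feb 29, 2272 is in that span).
Dec 15, 2272 → Dec 15, 2273: 365 days.
Dec 15, 2273 → Dec 15, 2274: 365 days.
Dec 15, 2274 → Dec 15, 2275: 365 days.
Dec 15, 2275 → Jan 15, 2276: 31 days (December has 31).
Jan 15, 2276 → Feb 15, 2276: 31 days (January has 31).
Feb 15, 2276 → Mar 12, 2276: 26 days.
Total: 4471 days.

4471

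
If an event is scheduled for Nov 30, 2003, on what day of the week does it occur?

Sunday

Doomsday rule: the anchor day for the 2000s is Tuesday. For year 03: 3÷12 = 0 r 3, and 3÷4 = 0, so 0+3+0 = 3.
Tuesday + 3 ≡ Friday — that's 2003's doomsday.
In November the doomsday date is Nov 7.
Nov 30 is 23 days after Nov 7; 23 mod 7 = 2, so Friday + 2 = Sunday.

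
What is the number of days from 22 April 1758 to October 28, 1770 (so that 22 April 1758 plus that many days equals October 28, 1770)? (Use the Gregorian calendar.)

4572

Apr 22, 1758 → Apr 22, 1759: 365 days.
Apr 22, 1759 → Apr 22, 1760: 366 days (Feb 29, 1760 is in that span).
Apr 22, 1760 → Apr 22, 1761: 365 days.
Apr 22, 1761 → Apr 22, 1762: 365 days.
Apr 22, 1762 → Apr 22, 1763: 365 days.
Apr 22, 1763 → Apr 22, 1764: 366 days (Feb 29, 1764 is in that span).
Apr 22, 1764 → Apr 22, 1765: 365 days.
Apr 22, 1765 → Apr 22, 1766: 365 days.
Apr 22, 1766 → Apr 22, 1767: 365 days.
Apr 22, 1767 → Apr 22, 1768: 366 days (Feb 29, 1768 is in that span).
Apr 22, 1768 → Apr 22, 1769: 365 days.
Apr 22, 1769 → Apr 22, 1770: 365 days.
Apr 22, 1770 → May 22, 1770: 30 days (April has 30).
May 22, 1770 → Jun 22, 1770: 31 days (May has 31).
Jun 22, 1770 → Jul 22, 1770: 30 days (June has 30).
Jul 22, 1770 → Aug 22, 1770: 31 days (July has 31).
Aug 22, 1770 → Sep 22, 1770: 31 days (August has 31).
Sep 22, 1770 → Oct 22, 1770: 30 days (September has 30).
Oct 22, 1770 → Oct 28, 1770: 6 days.
Total: 4572 days.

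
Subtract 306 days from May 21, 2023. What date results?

July 19, 2022

−21 → Apr 30, 2023 (end of Apr, 30 days; 285 left).
−30 → Mar 31, 2023 (end of Mar, 31 days; 255 left).
−31 → Feb 28, 2023 (end of Feb, 28 days; 224 left).
−28 → Jan 31, 2023 (end of Jan, 31 days; 196 left).
−31 → Dec 31, 2022 (end of Dec, 31 days; 165 left).
−31 → Nov 30, 2022 (end of Nov, 30 days; 134 left).
−30 → Oct 31, 2022 (end of Oct, 31 days; 104 left).
−31 → Sep 30, 2022 (end of Sep, 30 days; 73 left).
−30 → Aug 31, 2022 (end of Aug, 31 days; 43 left).
−31 → Jul 31, 2022 (end of Jul, 31 days; 12 left).
−12 → Jul 19, 2022.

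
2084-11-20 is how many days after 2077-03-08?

Mar 8, 2077 → Mar 8, 2078: 365 days.
Mar 8, 2078 → Mar 8, 2079: 365 days.
Mar 8, 2079 → Mar 8, 2080: 366 days (Feb 29, 2080 is in that span).
Mar 8, 2080 → Mar 8, 2081: 365 days.
Mar 8, 2081 → Mar 8, 2082: 365 days.
Mar 8, 2082 → Mar 8, 2083: 365 days.
Mar 8, 2083 → Mar 8, 2084: 366 days (Feb 29, 2084 is in that span).
Mar 8, 2084 → Apr 8, 2084: 31 days (March has 31).
Apr 8, 2084 → May 8, 2084: 30 days (April has 30).
May 8, 2084 → Jun 8, 2084: 31 days (May has 31).
Jun 8, 2084 → Jul 8, 2084: 30 days (June has 30).
Jul 8, 2084 → Aug 8, 2084: 31 days (July has 31).
Aug 8, 2084 → Sep 8, 2084: 31 days (August has 31).
Sep 8, 2084 → Oct 8, 2084: 30 days (September has 30).
Oct 8, 2084 → Nov 8, 2084: 31 days (October has 31).
Nov 8, 2084 → Nov 20, 2084: 12 days.
Total: 2814 days.

2814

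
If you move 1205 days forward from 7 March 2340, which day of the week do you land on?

Mar 7, 2340 is a Thursday.
1205 mod 7 = 1, so 1205 days after a Thursday is Thursday + 1 = Friday.

Friday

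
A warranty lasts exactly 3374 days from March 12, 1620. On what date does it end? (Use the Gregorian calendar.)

June 7, 1629

+365 (one year) → Mar 12, 1621 (3009 left).
+365 (one year) → Mar 12, 1622 (2644 left).
+365 (one year) → Mar 12, 1623 (2279 left).
+366 (one year; includes Feb 29, 1624) → Mar 12, 1624 (1913 left).
+365 (one year) → Mar 12, 1625 (1548 left).
+365 (one year) → Mar 12, 1626 (1183 left).
+365 (one year) → Mar 12, 1627 (818 left).
+366 (one year; includes Feb 29, 1628) → Mar 12, 1628 (452 left).
+365 (one year) → Mar 12, 1629 (87 left).
Mar has 31 days: +20 → Apr 1, 1629 (67 left).
Apr has 30 days: +30 → May 1, 1629 (37 left).
May has 31 days: +31 → Jun 1, 1629 (6 left).
+6 → Jun 7, 1629.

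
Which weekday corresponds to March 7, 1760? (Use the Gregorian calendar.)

Doomsday rule: the anchor day for the 1700s is Sunday. For year 60: 60÷12 = 5 r 0, and 0÷4 = 0, so 5+0+0 = 5.
Sunday + 5 ≡ Friday — that's 1760's doomsday.
In March the doomsday date is Mar 14.
Mar 7 is 7 days before Mar 14; 7 mod 7 = 0, so Friday − 0 = Friday.

Friday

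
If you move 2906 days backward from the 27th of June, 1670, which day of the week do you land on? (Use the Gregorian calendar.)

Thursday

First find the weekday of Jun 27, 1670. Doomsday rule: the anchor day for the 1600s is Tuesday. For year 70: 70÷12 = 5 r 10, and 10÷4 = 2, so 5+10+2 = 17.
Tuesday + 17 ≡ Friday — that's 1670's doomsday.
In June the doomsday date is Jun 6.
Jun 27 is 21 days after Jun 6; 21 mod 7 = 0, so Friday + 0 = Friday.
2906 mod 7 = 1, so 2906 days before a Friday is Friday − 1 = Thursday.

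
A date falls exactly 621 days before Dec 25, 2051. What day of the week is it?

First find the weekday of Dec 25, 2051. Doomsday rule: the anchor day for the 2000s is Tuesday. For year 51: 51÷12 = 4 r 3, and 3÷4 = 0, so 4+3+0 = 7.
Tuesday + 7 ≡ Tuesday — that's 2051's doomsday.
In December the doomsday date is Dec 12.
Dec 25 is 13 days after Dec 12; 13 mod 7 = 6, so Tuesday + 6 = Monday.
621 mod 7 = 5, so 621 days before a Monday is Monday − 5 = Wednesday.

Wednesday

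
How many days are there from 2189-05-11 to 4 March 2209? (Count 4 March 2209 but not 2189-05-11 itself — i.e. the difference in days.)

May 11, 2189 → May 11, 2190: 365 days.
May 11, 2190 → May 11, 2191: 365 days.
May 11, 2191 → May 11, 2192: 366 days (Feb 29, 2192 is in that span).
May 11, 2192 → May 11, 2193: 365 days.
May 11, 2193 → May 11, 2194: 365 days.
May 11, 2194 → May 11, 2195: 365 days.
May 11, 2195 → May 11, 2196: 366 days (Feb 29, 2196 is in that span).
May 11, 2196 → May 11, 2197: 365 days.
May 11, 2197 → May 11, 2198: 365 days.
May 11, 2198 → May 11, 2199: 365 days.
May 11, 2199 → May 11, 2200: 365 days.
May 11, 2200 → May 11, 2201: 365 days.
May 11, 2201 → May 11, 2202: 365 days.
May 11, 2202 → May 11, 2203: 365 days.
May 11, 2203 → May 11, 2204: 366 days (Feb 29, 2204 is in that span).
May 11, 2204 → May 11, 2205: 365 days.
May 11, 2205 → May 11, 2206: 365 days.
May 11, 2206 → May 11, 2207: 365 days.
May 11, 2207 → May 11, 2208: 366 days (Feb 29, 2208 is in that span).
May 11, 2208 → Jun 11, 2208: 31 days (May has 31).
Jun 11, 2208 → Jul 11, 2208: 30 days (June has 30).
Jul 11, 2208 → Aug 11, 2208: 31 days (July has 31).
Aug 11, 2208 → Sep 11, 2208: 31 days (August has 31).
Sep 11, 2208 → Oct 11, 2208: 30 days (September has 30).
Oct 11, 2208 → Nov 11, 2208: 31 days (October has 31).
Nov 11, 2208 → Dec 11, 2208: 30 days (November has 30).
Dec 11, 2208 → Jan 11, 2209: 31 days (December has 31).
Jan 11, 2209 → Feb 11, 2209: 31 days (January has 31).
Feb 11, 2209 → Mar 4, 2209: 21 days.
Total: 7236 days.

7236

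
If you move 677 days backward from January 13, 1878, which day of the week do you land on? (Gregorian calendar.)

Tuesday

First find the weekday of Jan 13, 1878. Doomsday rule: the anchor day for the 1800s is Friday. For year 78: 78÷12 = 6 r 6, and 6÷4 = 1, so 6+6+1 = 13.
Friday + 13 ≡ Thursday — that's 1878's doomsday.
In January the doomsday date is Jan 3 (1878 is not a leap year).
Jan 13 is 10 days after Jan 3; 10 mod 7 = 3, so Thursday + 3 = Sunday.
677 mod 7 = 5, so 677 days before a Sunday is Sunday − 5 = Tuesday.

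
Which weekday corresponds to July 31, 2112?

Sunday

Doomsday rule: the anchor day for the 2100s is Sunday. For year 12: 12÷12 = 1 r 0, and 0÷4 = 0, so 1+0+0 = 1.
Sunday + 1 ≡ Monday — that's 2112's doomsday.
In July the doomsday date is Jul 11.
Jul 31 is 20 days after Jul 11; 20 mod 7 = 6, so Monday + 6 = Sunday.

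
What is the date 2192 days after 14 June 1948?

+365 (one year) → Jun 14, 1949 (1827 left).
+365 (one year) → Jun 14, 1950 (1462 left).
+365 (one year) → Jun 14, 1951 (1097 left).
+366 (one year; includes Feb 29, 1952) → Jun 14, 1952 (731 left).
+365 (one year) → Jun 14, 1953 (366 left).
Jun has 30 days: +17 → Jul 1, 1953 (349 left).
Jul has 31 days: +31 → Aug 1, 1953 (318 left).
Aug has 31 days: +31 → Sep 1, 1953 (287 left).
Sep has 30 days: +30 → Oct 1, 1953 (257 left).
Oct has 31 days: +31 → Nov 1, 1953 (226 left).
Nov has 30 days: +30 → Dec 1, 1953 (196 left).
Dec has 31 days: +31 → Jan 1, 1954 (165 left).
Jan has 31 days: +31 → Feb 1, 1954 (134 left).
Feb has 28 days: +28 → Mar 1, 1954 (106 left).
Mar has 31 days: +31 → Apr 1, 1954 (75 left).
Apr has 30 days: +30 → May 1, 1954 (45 left).
May has 31 days: +31 → Jun 1, 1954 (14 left).
+14 → Jun 15, 1954.

June 15, 1954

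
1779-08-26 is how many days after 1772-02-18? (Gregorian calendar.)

2746

Feb 18, 1772 → Feb 18, 1773: 366 days (Feb 29, 1772 is in that span).
Feb 18, 1773 → Feb 18, 1774: 365 days.
Feb 18, 1774 → Feb 18, 1775: 365 days.
Feb 18, 1775 → Feb 18, 1776: 365 days.
Feb 18, 1776 → Feb 18, 1777: 366 days (Feb 29, 1776 is in that span).
Feb 18, 1777 → Feb 18, 1778: 365 days.
Feb 18, 1778 → Feb 18, 1779: 365 days.
Feb 18, 1779 → Mar 18, 1779: 28 days (February has 28).
Mar 18, 1779 → Apr 18, 1779: 31 days (March has 31).
Apr 18, 1779 → May 18, 1779: 30 days (April has 30).
May 18, 1779 → Jun 18, 1779: 31 days (May has 31).
Jun 18, 1779 → Jul 18, 1779: 30 days (June has 30).
Jul 18, 1779 → Aug 18, 1779: 31 days (July has 31).
Aug 18, 1779 → Aug 26, 1779: 8 days.
Total: 2746 days.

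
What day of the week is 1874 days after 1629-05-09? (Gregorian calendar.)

May 9, 1629 is a Wednesday.
1874 mod 7 = 5, so 1874 days after a Wednesday is Wednesday + 5 = Monday.

Monday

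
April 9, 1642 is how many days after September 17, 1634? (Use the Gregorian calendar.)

Sep 17, 1634 → Sep 17, 1635: 365 days.
Sep 17, 1635 → Sep 17, 1636: 366 days (Feb 29, 1636 is in that span).
Sep 17, 1636 → Sep 17, 1637: 365 days.
Sep 17, 1637 → Sep 17, 1638: 365 days.
Sep 17, 1638 → Sep 17, 1639: 365 days.
Sep 17, 1639 → Sep 17, 1640: 366 days (Feb 29, 1640 is in that span).
Sep 17, 1640 → Sep 17, 1641: 365 days.
Sep 17, 1641 → Oct 17, 1641: 30 days (September has 30).
Oct 17, 1641 → Nov 17, 1641: 31 days (October has 31).
Nov 17, 1641 → Dec 17, 1641: 30 days (November has 30).
Dec 17, 1641 → Jan 17, 1642: 31 days (December has 31).
Jan 17, 1642 → Feb 17, 1642: 31 days (January has 31).
Feb 17, 1642 → Mar 17, 1642: 28 days (February has 28).
Mar 17, 1642 → Apr 9, 1642: 23 days.
Total: 2761 days.

2761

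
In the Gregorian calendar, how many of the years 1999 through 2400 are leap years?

Multiples of 4 in [1999,2400]: 101.
Of those, multiples of 100: 5 (not leap unless ÷400).
Multiples of 400: 2.
Leap years = 101 − 5 + 2 = 98.

98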